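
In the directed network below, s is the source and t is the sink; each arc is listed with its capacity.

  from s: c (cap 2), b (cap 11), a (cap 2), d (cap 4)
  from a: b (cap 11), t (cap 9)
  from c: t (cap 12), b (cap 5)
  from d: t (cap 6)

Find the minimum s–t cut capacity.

Augment s→a→t: bottleneck 2, flow now 2.
Augment s→c→t: bottleneck 2, flow now 4.
Augment s→d→t: bottleneck 4, flow now 8.
No augmenting path remains; maximum flow = 8.
By max-flow min-cut, the minimum cut capacity equals the max flow.
In the residual graph, reachable from s: {s, b}.
Min-cut edges: s→a (2), s→c (2), s→d (4); capacity 2 + 2 + 4 = 8.

8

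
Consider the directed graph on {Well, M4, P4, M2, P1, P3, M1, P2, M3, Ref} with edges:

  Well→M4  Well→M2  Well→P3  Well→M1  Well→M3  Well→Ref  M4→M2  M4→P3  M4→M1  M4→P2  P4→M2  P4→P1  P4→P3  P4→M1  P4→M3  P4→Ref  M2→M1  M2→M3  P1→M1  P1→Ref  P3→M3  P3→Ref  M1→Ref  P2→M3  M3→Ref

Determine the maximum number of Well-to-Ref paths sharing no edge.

4

Assign every edge capacity 1; by Menger, the answer equals the max flow.
Path Well→Ref (+1); total 1.
Path Well→P3→Ref (+1); total 2.
Path Well→M1→Ref (+1); total 3.
Path Well→M3→Ref (+1); total 4.
No residual Well→Ref path; max flow = 4.
Certifying cut of size 4: {M1→Ref, M3→Ref, P3→Ref, Well→Ref}.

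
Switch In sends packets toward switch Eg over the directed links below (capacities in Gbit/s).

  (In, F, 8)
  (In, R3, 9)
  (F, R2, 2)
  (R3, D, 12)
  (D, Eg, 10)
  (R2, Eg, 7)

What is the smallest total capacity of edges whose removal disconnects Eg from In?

11

Augment In→F→R2→Eg: bottleneck 2, flow now 2.
Augment In→R3→D→Eg: bottleneck 9, flow now 11.
No augmenting path remains; maximum flow = 11.
By max-flow min-cut, the minimum cut capacity equals the max flow.
In the residual graph, reachable from In: {In, F}.
Min-cut edges: In→R3 (9), F→R2 (2); capacity 9 + 2 = 11.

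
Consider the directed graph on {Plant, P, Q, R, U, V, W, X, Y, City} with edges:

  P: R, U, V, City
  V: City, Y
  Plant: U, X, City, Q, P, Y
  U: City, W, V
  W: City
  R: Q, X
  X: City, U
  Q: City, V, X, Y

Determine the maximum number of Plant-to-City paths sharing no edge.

5

Assign every edge capacity 1; by Menger, the answer equals the max flow.
Path Plant→City (+1); total 1.
Path Plant→P→City (+1); total 2.
Path Plant→Q→City (+1); total 3.
Path Plant→U→City (+1); total 4.
Path Plant→X→City (+1); total 5.
No residual Plant→City path; max flow = 5.
Certifying cut of size 5: {Plant→City, Plant→P, Plant→Q, Plant→U, Plant→X}.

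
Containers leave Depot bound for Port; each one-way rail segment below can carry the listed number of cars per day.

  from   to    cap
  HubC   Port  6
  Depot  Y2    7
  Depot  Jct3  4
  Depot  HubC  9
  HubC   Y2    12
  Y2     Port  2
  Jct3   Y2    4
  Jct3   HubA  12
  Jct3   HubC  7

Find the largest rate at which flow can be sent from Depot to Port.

Augment Depot→HubC→Port: bottleneck 6, flow now 6.
Augment Depot→Y2→Port: bottleneck 2, flow now 8.
No augmenting path remains; maximum flow = 8.
In the residual graph, reachable from Depot: {Depot, Jct3, HubC, Y2, HubA}.
Min-cut edges: HubC→Port (6), Y2→Port (2); capacity 6 + 2 = 8.
This cut is saturated, so no flow can exceed 8.

8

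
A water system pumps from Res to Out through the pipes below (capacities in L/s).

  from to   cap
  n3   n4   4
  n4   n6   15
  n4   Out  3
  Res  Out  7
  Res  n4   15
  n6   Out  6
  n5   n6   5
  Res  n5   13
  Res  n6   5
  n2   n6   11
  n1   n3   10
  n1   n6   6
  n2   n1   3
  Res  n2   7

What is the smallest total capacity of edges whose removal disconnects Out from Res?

16

Augment Res→Out: bottleneck 7, flow now 7.
Augment Res→n4→Out: bottleneck 3, flow now 10.
Augment Res→n6→Out: bottleneck 5, flow now 15.
Augment Res→n2→n6→Out: bottleneck 1, flow now 16.
No augmenting path remains; maximum flow = 16.
By max-flow min-cut, the minimum cut capacity equals the max flow.
In the residual graph, reachable from Res: {Res, n1, n2, n3, n4, n5, n6}.
Min-cut edges: Res→Out (7), n4→Out (3), n6→Out (6); capacity 7 + 3 + 6 = 16.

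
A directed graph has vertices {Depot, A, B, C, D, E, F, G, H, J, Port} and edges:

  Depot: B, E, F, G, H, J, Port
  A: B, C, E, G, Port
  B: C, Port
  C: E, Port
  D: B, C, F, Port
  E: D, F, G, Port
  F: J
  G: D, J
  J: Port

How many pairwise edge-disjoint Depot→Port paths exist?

Assign every edge capacity 1; by Menger, the answer equals the max flow.
Path Depot→Port (+1); total 1.
Path Depot→B→Port (+1); total 2.
Path Depot→E→Port (+1); total 3.
Path Depot→J→Port (+1); total 4.
Path Depot→G→D→Port (+1); total 5.
No residual Depot→Port path; max flow = 5.
Certifying cut of size 5: {Depot→B, Depot→E, Depot→G, Depot→Port, J→Port}.

5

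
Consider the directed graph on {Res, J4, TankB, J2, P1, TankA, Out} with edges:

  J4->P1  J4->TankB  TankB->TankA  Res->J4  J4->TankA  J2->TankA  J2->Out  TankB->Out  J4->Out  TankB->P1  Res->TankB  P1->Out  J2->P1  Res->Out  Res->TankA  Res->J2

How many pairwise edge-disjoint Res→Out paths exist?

Assign every edge capacity 1; by Menger, the answer equals the max flow.
Path Res→Out (+1); total 1.
Path Res→J4→Out (+1); total 2.
Path Res→TankB→Out (+1); total 3.
Path Res→J2→Out (+1); total 4.
No residual Res→Out path; max flow = 4.
Certifying cut of size 4: {Res→J2, Res→J4, Res→Out, Res→TankB}.

4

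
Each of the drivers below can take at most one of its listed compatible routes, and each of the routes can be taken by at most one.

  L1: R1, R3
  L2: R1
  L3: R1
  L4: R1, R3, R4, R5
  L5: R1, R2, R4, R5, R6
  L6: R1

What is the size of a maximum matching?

4

Unit-capacity flow: source→left, listed edges, right→sink; max matching = max flow.
Augmenting path L1→R1 (+1); matched 1.
Augmenting path L4→R3 (+1); matched 2.
Augmenting path L5→R2 (+1); matched 3.
Augmenting path L2→R1→L1→R3→L4→R4 (+1); matched 4.
No augmenting path remains; maximum matching = 4.
König certificate: {L1, L4, L5, R1} is a vertex cover of size 4 (every listed pair touches it), so no matching can be larger.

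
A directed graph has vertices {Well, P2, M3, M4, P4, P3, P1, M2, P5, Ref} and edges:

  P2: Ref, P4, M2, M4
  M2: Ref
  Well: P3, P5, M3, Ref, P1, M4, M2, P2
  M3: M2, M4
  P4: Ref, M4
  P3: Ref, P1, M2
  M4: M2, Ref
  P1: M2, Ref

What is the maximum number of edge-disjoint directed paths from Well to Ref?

Assign every edge capacity 1; by Menger, the answer equals the max flow.
Path Well→Ref (+1); total 1.
Path Well→P2→Ref (+1); total 2.
Path Well→M4→Ref (+1); total 3.
Path Well→P3→Ref (+1); total 4.
Path Well→P1→Ref (+1); total 5.
Path Well→M2→Ref (+1); total 6.
No residual Well→Ref path; max flow = 6.
Certifying cut of size 6: {M2→Ref, M4→Ref, Well→P1, Well→P2, Well→P3, Well→Ref}.

6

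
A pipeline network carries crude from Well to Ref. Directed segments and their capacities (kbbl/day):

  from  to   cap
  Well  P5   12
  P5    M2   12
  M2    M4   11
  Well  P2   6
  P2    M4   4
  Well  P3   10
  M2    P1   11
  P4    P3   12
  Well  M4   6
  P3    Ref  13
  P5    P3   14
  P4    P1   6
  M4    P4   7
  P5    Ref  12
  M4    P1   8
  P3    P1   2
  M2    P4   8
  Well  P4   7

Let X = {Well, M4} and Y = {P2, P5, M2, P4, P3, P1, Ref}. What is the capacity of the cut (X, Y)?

50

Edges leaving {Well, M4}: Well→P2 (6), Well→P5 (12), Well→P4 (7), Well→P3 (10), M4→P4 (7), M4→P1 (8).
Cut capacity = 6 + 12 + 7 + 10 + 7 + 8 = 50.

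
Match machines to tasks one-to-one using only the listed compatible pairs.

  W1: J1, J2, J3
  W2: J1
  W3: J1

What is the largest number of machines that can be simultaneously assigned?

Unit-capacity flow: source→left, listed edges, right→sink; max matching = max flow.
Augmenting path W1→J1 (+1); matched 1.
Augmenting path W2→J1→W1→J2 (+1); matched 2.
No augmenting path remains; maximum matching = 2.
König certificate: {W1, J1} is a vertex cover of size 2 (every listed pair touches it), so no matching can be larger.

2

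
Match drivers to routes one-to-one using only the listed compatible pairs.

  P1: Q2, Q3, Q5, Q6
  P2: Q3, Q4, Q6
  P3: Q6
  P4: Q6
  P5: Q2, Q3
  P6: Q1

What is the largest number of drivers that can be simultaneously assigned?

Unit-capacity flow: source→left, listed edges, right→sink; max matching = max flow.
Augmenting path P1→Q2 (+1); matched 1.
Augmenting path P2→Q3 (+1); matched 2.
Augmenting path P3→Q6 (+1); matched 3.
Augmenting path P6→Q1 (+1); matched 4.
Augmenting path P5→Q2→P1→Q5 (+1); matched 5.
No augmenting path remains; maximum matching = 5.
König certificate: {P1, P2, P5, P6, Q6} is a vertex cover of size 5 (every listed pair touches it), so no matching can be larger.

5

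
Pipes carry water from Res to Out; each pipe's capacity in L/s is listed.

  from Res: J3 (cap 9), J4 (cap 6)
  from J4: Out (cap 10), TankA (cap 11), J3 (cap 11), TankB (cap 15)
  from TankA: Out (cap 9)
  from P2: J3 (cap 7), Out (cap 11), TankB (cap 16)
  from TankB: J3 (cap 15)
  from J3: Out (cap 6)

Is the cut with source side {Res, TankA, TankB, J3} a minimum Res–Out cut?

Given cut capacity: 6 + 9 + 6 = 21.
Augment Res→J4→Out: bottleneck 6, flow now 6.
Augment Res→J3→Out: bottleneck 6, flow now 12.
No augmenting path remains; maximum flow = 12.
In the residual graph, reachable from Res: {Res, J3}.
Min-cut edges: Res→J4 (6), J3→Out (6); capacity 6 + 6 = 12.
Cut capacity 21 exceeds the max flow 12, so it is not minimum.

No — its capacity is 21, but the minimum cut has capacity 12.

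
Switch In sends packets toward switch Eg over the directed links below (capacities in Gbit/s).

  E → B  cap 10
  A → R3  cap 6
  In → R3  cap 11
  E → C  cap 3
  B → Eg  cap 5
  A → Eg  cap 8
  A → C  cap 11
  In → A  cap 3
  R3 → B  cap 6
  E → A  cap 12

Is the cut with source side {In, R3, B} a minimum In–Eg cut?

Given cut capacity: 3 + 5 = 8.
Augment In→A→Eg: bottleneck 3, flow now 3.
Augment In→R3→B→Eg: bottleneck 5, flow now 8.
No augmenting path remains; maximum flow = 8.
Cut capacity 8 equals the max flow, so it is a minimum cut.

Yes — it is a minimum cut (capacity 8).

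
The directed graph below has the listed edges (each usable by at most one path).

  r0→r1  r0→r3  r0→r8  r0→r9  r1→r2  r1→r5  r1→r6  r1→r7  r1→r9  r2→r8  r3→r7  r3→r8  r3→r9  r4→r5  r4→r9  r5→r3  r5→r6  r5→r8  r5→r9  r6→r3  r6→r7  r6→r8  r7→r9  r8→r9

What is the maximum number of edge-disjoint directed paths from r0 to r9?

Assign every edge capacity 1; by Menger, the answer equals the max flow.
Path r0→r9 (+1); total 1.
Path r0→r1→r9 (+1); total 2.
Path r0→r3→r9 (+1); total 3.
Path r0→r8→r9 (+1); total 4.
No residual r0→r9 path; max flow = 4.
Certifying cut of size 4: {r0→r1, r0→r3, r0→r8, r0→r9}.

4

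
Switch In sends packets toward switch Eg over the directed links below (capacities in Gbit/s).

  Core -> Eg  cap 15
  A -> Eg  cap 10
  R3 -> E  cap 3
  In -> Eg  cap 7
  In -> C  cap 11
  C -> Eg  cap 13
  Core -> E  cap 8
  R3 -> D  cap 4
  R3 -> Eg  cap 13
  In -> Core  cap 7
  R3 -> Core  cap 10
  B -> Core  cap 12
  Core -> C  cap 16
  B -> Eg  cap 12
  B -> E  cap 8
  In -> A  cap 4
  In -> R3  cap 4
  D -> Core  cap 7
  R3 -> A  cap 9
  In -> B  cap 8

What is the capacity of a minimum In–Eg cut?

Augment In→Eg: bottleneck 7, flow now 7.
Augment In→R3→Eg: bottleneck 4, flow now 11.
Augment In→B→Eg: bottleneck 8, flow now 19.
Augment In→A→Eg: bottleneck 4, flow now 23.
Augment In→Core→Eg: bottleneck 7, flow now 30.
Augment In→C→Eg: bottleneck 11, flow now 41.
No augmenting path remains; maximum flow = 41.
By max-flow min-cut, the minimum cut capacity equals the max flow.
In the residual graph, reachable from In: {In}.
Min-cut edges: In→R3 (4), In→B (8), In→A (4), In→Core (7), In→C (11), In→Eg (7); capacity 4 + 8 + 4 + 7 + 11 + 7 = 41.

41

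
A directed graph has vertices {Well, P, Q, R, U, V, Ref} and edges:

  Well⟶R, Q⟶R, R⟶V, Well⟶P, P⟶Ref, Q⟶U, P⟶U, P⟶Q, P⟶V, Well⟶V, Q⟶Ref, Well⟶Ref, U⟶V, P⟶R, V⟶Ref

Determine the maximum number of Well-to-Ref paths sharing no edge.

3

Assign every edge capacity 1; by Menger, the answer equals the max flow.
Path Well→Ref (+1); total 1.
Path Well→P→Ref (+1); total 2.
Path Well→V→Ref (+1); total 3.
No residual Well→Ref path; max flow = 3.
Certifying cut of size 3: {V→Ref, Well→P, Well→Ref}.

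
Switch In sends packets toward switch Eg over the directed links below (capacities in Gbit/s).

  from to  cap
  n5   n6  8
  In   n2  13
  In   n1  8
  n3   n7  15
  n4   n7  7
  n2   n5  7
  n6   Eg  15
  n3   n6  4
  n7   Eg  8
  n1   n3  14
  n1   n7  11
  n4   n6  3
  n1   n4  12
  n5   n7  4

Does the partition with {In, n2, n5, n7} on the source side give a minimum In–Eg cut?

Given cut capacity: 8 + 8 + 8 = 24.
Augment In→n1→n7→Eg: bottleneck 8, flow now 8.
Augment In→n2→n5→n6→Eg: bottleneck 7, flow now 15.
No augmenting path remains; maximum flow = 15.
In the residual graph, reachable from In: {In, n2}.
Min-cut edges: In→n1 (8), n2→n5 (7); capacity 8 + 7 = 15.
Cut capacity 24 exceeds the max flow 15, so it is not minimum.

No — its capacity is 24, but the minimum cut has capacity 15.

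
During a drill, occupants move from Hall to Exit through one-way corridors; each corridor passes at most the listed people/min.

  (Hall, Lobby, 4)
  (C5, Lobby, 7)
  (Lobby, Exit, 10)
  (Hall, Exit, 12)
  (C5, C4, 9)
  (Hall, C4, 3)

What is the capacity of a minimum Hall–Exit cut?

16

Augment Hall→Exit: bottleneck 12, flow now 12.
Augment Hall→Lobby→Exit: bottleneck 4, flow now 16.
No augmenting path remains; maximum flow = 16.
By max-flow min-cut, the minimum cut capacity equals the max flow.
In the residual graph, reachable from Hall: {Hall, C4}.
Min-cut edges: Hall→Lobby (4), Hall→Exit (12); capacity 4 + 12 = 16.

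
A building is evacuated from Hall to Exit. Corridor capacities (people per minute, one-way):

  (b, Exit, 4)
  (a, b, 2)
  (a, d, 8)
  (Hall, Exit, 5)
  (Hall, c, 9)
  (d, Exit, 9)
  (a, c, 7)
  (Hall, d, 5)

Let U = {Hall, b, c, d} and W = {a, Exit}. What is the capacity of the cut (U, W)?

Edges leaving {Hall, b, c, d}: Hall→Exit (5), b→Exit (4), d→Exit (9).
Cut capacity = 5 + 4 + 9 = 18.

18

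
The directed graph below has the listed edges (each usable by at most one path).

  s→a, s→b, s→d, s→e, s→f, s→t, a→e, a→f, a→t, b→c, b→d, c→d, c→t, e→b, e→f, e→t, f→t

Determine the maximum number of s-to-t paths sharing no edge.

5

Assign every edge capacity 1; by Menger, the answer equals the max flow.
Path s→t (+1); total 1.
Path s→a→t (+1); total 2.
Path s→e→t (+1); total 3.
Path s→f→t (+1); total 4.
Path s→b→c→t (+1); total 5.
No residual s→t path; max flow = 5.
Certifying cut of size 5: {s→a, s→b, s→e, s→f, s→t}.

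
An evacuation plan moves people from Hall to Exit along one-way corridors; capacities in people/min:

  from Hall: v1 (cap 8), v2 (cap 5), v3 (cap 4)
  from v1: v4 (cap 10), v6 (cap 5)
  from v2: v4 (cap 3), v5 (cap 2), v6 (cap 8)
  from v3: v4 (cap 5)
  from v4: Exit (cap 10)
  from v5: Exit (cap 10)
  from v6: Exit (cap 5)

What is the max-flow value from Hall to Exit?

17

Augment Hall→v1→v4→Exit: bottleneck 8, flow now 8.
Augment Hall→v2→v4→Exit: bottleneck 2, flow now 10.
Augment Hall→v2→v5→Exit: bottleneck 2, flow now 12.
Augment Hall→v2→v6→Exit: bottleneck 1, flow now 13.
Augment Hall→v3→v4→v1→v6→Exit: bottleneck 4, flow now 17. (uses reverse residual edge)
No augmenting path remains; maximum flow = 17.
In the residual graph, reachable from Hall: {Hall}.
Min-cut edges: Hall→v1 (8), Hall→v2 (5), Hall→v3 (4); capacity 8 + 5 + 4 = 17.
This cut is saturated, so no flow can exceed 17.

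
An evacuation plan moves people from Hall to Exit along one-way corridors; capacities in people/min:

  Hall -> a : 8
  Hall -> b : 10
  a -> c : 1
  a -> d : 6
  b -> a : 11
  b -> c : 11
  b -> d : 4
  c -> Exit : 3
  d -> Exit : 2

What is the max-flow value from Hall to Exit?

Augment Hall→a→c→Exit: bottleneck 1, flow now 1.
Augment Hall→a→d→Exit: bottleneck 2, flow now 3.
Augment Hall→b→c→Exit: bottleneck 2, flow now 5.
No augmenting path remains; maximum flow = 5.
In the residual graph, reachable from Hall: {Hall, a, b, c, d}.
Min-cut edges: c→Exit (3), d→Exit (2); capacity 3 + 2 = 5.
This cut is saturated, so no flow can exceed 5.

5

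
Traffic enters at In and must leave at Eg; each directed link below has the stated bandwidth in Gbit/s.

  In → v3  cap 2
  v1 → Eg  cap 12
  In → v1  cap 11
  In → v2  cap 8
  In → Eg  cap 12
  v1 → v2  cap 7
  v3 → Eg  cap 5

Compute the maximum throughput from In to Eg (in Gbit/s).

25

Augment In→Eg: bottleneck 12, flow now 12.
Augment In→v1→Eg: bottleneck 11, flow now 23.
Augment In→v3→Eg: bottleneck 2, flow now 25.
No augmenting path remains; maximum flow = 25.
In the residual graph, reachable from In: {In, v2}.
Min-cut edges: In→v1 (11), In→v3 (2), In→Eg (12); capacity 11 + 2 + 12 = 25.
This cut is saturated, so no flow can exceed 25.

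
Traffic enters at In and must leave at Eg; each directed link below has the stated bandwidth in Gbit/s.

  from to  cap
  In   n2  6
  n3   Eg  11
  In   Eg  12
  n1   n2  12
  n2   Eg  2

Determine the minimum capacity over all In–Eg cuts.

14

Augment In→Eg: bottleneck 12, flow now 12.
Augment In→n2→Eg: bottleneck 2, flow now 14.
No augmenting path remains; maximum flow = 14.
By max-flow min-cut, the minimum cut capacity equals the max flow.
In the residual graph, reachable from In: {In, n2}.
Min-cut edges: In→Eg (12), n2→Eg (2); capacity 12 + 2 = 14.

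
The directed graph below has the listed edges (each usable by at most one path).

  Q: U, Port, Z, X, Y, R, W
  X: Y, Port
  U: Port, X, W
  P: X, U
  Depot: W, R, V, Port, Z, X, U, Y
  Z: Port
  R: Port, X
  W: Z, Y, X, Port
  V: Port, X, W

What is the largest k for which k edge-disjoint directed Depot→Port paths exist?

Assign every edge capacity 1; by Menger, the answer equals the max flow.
Path Depot→Port (+1); total 1.
Path Depot→R→Port (+1); total 2.
Path Depot→U→Port (+1); total 3.
Path Depot→V→Port (+1); total 4.
Path Depot→W→Port (+1); total 5.
Path Depot→X→Port (+1); total 6.
Path Depot→Z→Port (+1); total 7.
No residual Depot→Port path; max flow = 7.
Certifying cut of size 7: {Depot→Port, Depot→R, Depot→U, Depot→V, Depot→W, Depot→X, Depot→Z}.

7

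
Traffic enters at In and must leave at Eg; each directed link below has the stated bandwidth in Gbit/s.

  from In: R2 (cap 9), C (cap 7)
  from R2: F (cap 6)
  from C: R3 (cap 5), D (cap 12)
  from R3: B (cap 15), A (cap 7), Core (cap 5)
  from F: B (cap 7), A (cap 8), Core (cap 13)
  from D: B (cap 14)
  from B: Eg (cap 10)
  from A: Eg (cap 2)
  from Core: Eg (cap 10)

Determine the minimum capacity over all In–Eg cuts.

Augment In→R2→F→B→Eg: bottleneck 6, flow now 6.
Augment In→C→R3→B→Eg: bottleneck 4, flow now 10.
Augment In→C→R3→A→Eg: bottleneck 1, flow now 11.
Augment In→C→D→B→R3→A→Eg: bottleneck 1, flow now 12. (uses reverse residual edge)
Augment In→C→D→B→R3→Core→Eg: bottleneck 1, flow now 13. (uses reverse residual edge)
No augmenting path remains; maximum flow = 13.
By max-flow min-cut, the minimum cut capacity equals the max flow.
In the residual graph, reachable from In: {In, R2}.
Min-cut edges: In→C (7), R2→F (6); capacity 7 + 6 = 13.

13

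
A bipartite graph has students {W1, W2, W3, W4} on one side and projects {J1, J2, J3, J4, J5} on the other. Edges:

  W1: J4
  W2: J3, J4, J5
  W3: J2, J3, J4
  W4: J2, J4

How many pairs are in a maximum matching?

Unit-capacity flow: source→left, listed edges, right→sink; max matching = max flow.
Augmenting path W1→J4 (+1); matched 1.
Augmenting path W2→J3 (+1); matched 2.
Augmenting path W3→J2 (+1); matched 3.
Augmenting path W4→J2→W3→J3→W2→J5 (+1); matched 4.
No augmenting path remains; maximum matching = 4.
König certificate: {W1, W2, W3, W4} is a vertex cover of size 4 (every listed pair touches it), so no matching can be larger.

4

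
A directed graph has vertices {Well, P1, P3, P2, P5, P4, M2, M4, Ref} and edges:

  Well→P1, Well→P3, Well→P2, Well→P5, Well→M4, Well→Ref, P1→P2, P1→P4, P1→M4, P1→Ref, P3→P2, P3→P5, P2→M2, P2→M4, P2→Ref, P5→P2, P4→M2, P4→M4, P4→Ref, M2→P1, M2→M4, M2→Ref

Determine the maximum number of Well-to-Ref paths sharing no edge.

Assign every edge capacity 1; by Menger, the answer equals the max flow.
Path Well→Ref (+1); total 1.
Path Well→P1→Ref (+1); total 2.
Path Well→P2→Ref (+1); total 3.
Path Well→P3→P2→M2→Ref (+1); total 4.
No residual Well→Ref path; max flow = 4.
Certifying cut of size 4: {P2→M2, P2→Ref, Well→P1, Well→Ref}.

4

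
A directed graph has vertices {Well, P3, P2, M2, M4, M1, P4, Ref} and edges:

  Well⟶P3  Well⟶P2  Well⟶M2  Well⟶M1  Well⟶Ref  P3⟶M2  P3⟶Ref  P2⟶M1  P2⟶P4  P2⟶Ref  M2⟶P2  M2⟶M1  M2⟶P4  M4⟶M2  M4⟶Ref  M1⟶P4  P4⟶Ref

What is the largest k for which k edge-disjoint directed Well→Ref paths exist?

Assign every edge capacity 1; by Menger, the answer equals the max flow.
Path Well→Ref (+1); total 1.
Path Well→P3→Ref (+1); total 2.
Path Well→P2→Ref (+1); total 3.
Path Well→M2→P4→Ref (+1); total 4.
No residual Well→Ref path; max flow = 4.
Certifying cut of size 4: {P2→Ref, P4→Ref, Well→P3, Well→Ref}.

4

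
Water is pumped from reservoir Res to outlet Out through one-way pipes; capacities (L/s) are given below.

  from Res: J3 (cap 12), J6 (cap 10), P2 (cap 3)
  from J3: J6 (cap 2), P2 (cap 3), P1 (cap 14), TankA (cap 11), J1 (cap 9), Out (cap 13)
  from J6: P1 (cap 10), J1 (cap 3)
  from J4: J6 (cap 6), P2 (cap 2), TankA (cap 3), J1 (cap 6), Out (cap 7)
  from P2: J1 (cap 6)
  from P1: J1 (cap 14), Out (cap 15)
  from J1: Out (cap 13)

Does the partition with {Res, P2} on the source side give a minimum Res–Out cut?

No — its capacity is 28, but the minimum cut has capacity 25.

Given cut capacity: 12 + 10 + 6 = 28.
Augment Res→J3→Out: bottleneck 12, flow now 12.
Augment Res→J6→P1→Out: bottleneck 10, flow now 22.
Augment Res→P2→J1→Out: bottleneck 3, flow now 25.
No augmenting path remains; maximum flow = 25.
In the residual graph, reachable from Res: {Res}.
Min-cut edges: Res→J3 (12), Res→J6 (10), Res→P2 (3); capacity 12 + 10 + 3 = 25.
Cut capacity 28 exceeds the max flow 25, so it is not minimum.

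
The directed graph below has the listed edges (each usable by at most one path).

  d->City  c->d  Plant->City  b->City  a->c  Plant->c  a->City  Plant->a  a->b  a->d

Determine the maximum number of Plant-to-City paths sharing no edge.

Assign every edge capacity 1; by Menger, the answer equals the max flow.
Path Plant→City (+1); total 1.
Path Plant→a→City (+1); total 2.
Path Plant→c→d→City (+1); total 3.
No residual Plant→City path; max flow = 3.
Certifying cut of size 3: {Plant→City, Plant→a, Plant→c}.

3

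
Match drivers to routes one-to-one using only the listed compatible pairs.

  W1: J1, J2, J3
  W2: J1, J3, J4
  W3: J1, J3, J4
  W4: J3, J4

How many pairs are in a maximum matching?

Unit-capacity flow: source→left, listed edges, right→sink; max matching = max flow.
Augmenting path W1→J1 (+1); matched 1.
Augmenting path W2→J3 (+1); matched 2.
Augmenting path W3→J4 (+1); matched 3.
Augmenting path W4→J3→W2→J1→W1→J2 (+1); matched 4.
No augmenting path remains; maximum matching = 4.
König certificate: {W1, W2, W3, W4} is a vertex cover of size 4 (every listed pair touches it), so no matching can be larger.

4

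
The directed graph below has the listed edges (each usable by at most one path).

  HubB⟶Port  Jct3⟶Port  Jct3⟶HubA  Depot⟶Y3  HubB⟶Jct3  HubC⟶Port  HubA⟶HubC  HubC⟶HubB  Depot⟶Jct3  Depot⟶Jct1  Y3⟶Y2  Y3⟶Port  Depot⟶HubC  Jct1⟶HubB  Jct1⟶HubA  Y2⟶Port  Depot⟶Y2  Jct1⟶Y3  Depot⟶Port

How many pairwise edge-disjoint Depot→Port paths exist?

Assign every edge capacity 1; by Menger, the answer equals the max flow.
Path Depot→Port (+1); total 1.
Path Depot→HubC→Port (+1); total 2.
Path Depot→Jct3→Port (+1); total 3.
Path Depot→Y2→Port (+1); total 4.
Path Depot→Y3→Port (+1); total 5.
Path Depot→Jct1→HubB→Port (+1); total 6.
No residual Depot→Port path; max flow = 6.
Certifying cut of size 6: {Depot→HubC, Depot→Jct1, Depot→Jct3, Depot→Port, Depot→Y2, Depot→Y3}.

6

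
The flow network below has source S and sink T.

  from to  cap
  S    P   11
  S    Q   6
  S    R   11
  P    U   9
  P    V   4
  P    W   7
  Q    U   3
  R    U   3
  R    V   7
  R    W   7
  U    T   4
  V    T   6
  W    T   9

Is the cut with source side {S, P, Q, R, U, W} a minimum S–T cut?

Given cut capacity: 4 + 7 + 4 + 9 = 24.
Augment S→P→U→T: bottleneck 4, flow now 4.
Augment S→P→V→T: bottleneck 4, flow now 8.
Augment S→P→W→T: bottleneck 3, flow now 11.
Augment S→R→V→T: bottleneck 2, flow now 13.
Augment S→R→W→T: bottleneck 6, flow now 19.
No augmenting path remains; maximum flow = 19.
In the residual graph, reachable from S: {S, P, Q, R, U, V, W}.
Min-cut edges: U→T (4), V→T (6), W→T (9); capacity 4 + 6 + 9 = 19.
Cut capacity 24 exceeds the max flow 19, so it is not minimum.

No — its capacity is 24, but the minimum cut has capacity 19.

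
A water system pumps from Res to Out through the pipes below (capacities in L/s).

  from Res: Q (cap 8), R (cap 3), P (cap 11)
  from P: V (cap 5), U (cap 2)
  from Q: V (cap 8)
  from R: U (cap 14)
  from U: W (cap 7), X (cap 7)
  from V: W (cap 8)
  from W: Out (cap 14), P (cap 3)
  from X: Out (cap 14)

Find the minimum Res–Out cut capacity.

13

Augment Res→P→U→W→Out: bottleneck 2, flow now 2.
Augment Res→P→V→W→Out: bottleneck 5, flow now 7.
Augment Res→Q→V→W→Out: bottleneck 3, flow now 10.
Augment Res→R→U→W→Out: bottleneck 3, flow now 13.
No augmenting path remains; maximum flow = 13.
By max-flow min-cut, the minimum cut capacity equals the max flow.
In the residual graph, reachable from Res: {Res, P, Q, V}.
Min-cut edges: Res→R (3), P→U (2), V→W (8); capacity 3 + 2 + 8 = 13.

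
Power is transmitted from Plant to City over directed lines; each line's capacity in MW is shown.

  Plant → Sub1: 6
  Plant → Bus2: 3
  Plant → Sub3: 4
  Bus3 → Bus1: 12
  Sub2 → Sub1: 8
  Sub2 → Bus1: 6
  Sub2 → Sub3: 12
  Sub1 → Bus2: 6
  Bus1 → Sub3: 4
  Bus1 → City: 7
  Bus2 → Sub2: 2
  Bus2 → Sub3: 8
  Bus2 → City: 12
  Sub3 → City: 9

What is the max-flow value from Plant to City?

13

Augment Plant→Bus2→City: bottleneck 3, flow now 3.
Augment Plant→Sub3→City: bottleneck 4, flow now 7.
Augment Plant→Sub1→Bus2→City: bottleneck 6, flow now 13.
No augmenting path remains; maximum flow = 13.
In the residual graph, reachable from Plant: {Plant}.
Min-cut edges: Plant→Sub1 (6), Plant→Bus2 (3), Plant→Sub3 (4); capacity 6 + 3 + 4 = 13.
This cut is saturated, so no flow can exceed 13.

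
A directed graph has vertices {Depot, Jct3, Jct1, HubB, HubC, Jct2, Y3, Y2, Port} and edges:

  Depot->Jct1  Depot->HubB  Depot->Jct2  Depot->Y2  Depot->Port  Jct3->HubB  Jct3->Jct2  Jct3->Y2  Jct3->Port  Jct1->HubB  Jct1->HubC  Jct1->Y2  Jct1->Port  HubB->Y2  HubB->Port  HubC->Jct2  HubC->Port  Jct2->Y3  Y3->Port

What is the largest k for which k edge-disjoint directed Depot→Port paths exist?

Assign every edge capacity 1; by Menger, the answer equals the max flow.
Path Depot→Port (+1); total 1.
Path Depot→Jct1→Port (+1); total 2.
Path Depot→HubB→Port (+1); total 3.
Path Depot→Jct2→Y3→Port (+1); total 4.
No residual Depot→Port path; max flow = 4.
Certifying cut of size 4: {Depot→HubB, Depot→Jct1, Depot→Jct2, Depot→Port}.

4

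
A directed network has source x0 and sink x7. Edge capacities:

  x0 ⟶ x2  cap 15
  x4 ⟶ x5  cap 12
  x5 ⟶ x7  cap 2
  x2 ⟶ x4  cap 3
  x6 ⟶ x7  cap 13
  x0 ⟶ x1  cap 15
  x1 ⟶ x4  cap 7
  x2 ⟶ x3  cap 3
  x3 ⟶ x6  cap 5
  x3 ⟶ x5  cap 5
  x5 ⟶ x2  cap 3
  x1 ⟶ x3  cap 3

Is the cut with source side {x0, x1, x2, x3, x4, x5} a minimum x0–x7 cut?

Yes — it is a minimum cut (capacity 7).

Given cut capacity: 5 + 2 = 7.
Augment x0→x1→x3→x5→x7: bottleneck 2, flow now 2.
Augment x0→x1→x3→x6→x7: bottleneck 1, flow now 3.
Augment x0→x2→x3→x6→x7: bottleneck 3, flow now 6.
Augment x0→x1→x4→x5→x3→x6→x7: bottleneck 1, flow now 7. (uses reverse residual edge)
No augmenting path remains; maximum flow = 7.
Cut capacity 7 equals the max flow, so it is a minimum cut.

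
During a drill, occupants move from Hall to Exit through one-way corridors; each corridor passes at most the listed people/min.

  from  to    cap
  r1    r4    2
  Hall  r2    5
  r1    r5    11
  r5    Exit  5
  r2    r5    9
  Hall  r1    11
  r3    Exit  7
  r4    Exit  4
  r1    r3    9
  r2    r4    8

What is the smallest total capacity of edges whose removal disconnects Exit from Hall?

16

Augment Hall→r1→r3→Exit: bottleneck 7, flow now 7.
Augment Hall→r1→r4→Exit: bottleneck 2, flow now 9.
Augment Hall→r1→r5→Exit: bottleneck 2, flow now 11.
Augment Hall→r2→r4→Exit: bottleneck 2, flow now 13.
Augment Hall→r2→r5→Exit: bottleneck 3, flow now 16.
No augmenting path remains; maximum flow = 16.
By max-flow min-cut, the minimum cut capacity equals the max flow.
In the residual graph, reachable from Hall: {Hall}.
Min-cut edges: Hall→r1 (11), Hall→r2 (5); capacity 11 + 5 = 16.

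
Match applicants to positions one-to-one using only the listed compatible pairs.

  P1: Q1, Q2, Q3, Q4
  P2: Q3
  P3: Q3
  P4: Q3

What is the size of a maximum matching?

Unit-capacity flow: source→left, listed edges, right→sink; max matching = max flow.
Augmenting path P1→Q1 (+1); matched 1.
Augmenting path P2→Q3 (+1); matched 2.
No augmenting path remains; maximum matching = 2.
König certificate: {P1, Q3} is a vertex cover of size 2 (every listed pair touches it), so no matching can be larger.

2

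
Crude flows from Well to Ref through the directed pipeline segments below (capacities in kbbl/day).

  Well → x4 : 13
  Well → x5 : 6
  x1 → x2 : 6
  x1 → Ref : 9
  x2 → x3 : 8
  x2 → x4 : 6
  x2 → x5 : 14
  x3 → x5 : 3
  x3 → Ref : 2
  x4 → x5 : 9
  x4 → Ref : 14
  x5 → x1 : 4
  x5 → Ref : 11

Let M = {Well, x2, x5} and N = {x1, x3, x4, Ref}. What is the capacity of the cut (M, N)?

42

Edges leaving {Well, x2, x5}: Well→x4 (13), x2→x3 (8), x2→x4 (6), x5→x1 (4), x5→Ref (11).
Cut capacity = 13 + 8 + 6 + 4 + 11 = 42.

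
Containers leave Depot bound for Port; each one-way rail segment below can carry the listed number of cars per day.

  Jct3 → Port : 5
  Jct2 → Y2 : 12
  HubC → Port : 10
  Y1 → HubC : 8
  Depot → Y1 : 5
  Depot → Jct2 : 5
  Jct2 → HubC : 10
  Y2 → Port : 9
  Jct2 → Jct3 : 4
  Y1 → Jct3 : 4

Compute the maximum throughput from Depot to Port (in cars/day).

Augment Depot→Jct2→Y2→Port: bottleneck 5, flow now 5.
Augment Depot→Y1→Jct3→Port: bottleneck 4, flow now 9.
Augment Depot→Y1→HubC→Port: bottleneck 1, flow now 10.
No augmenting path remains; maximum flow = 10.
In the residual graph, reachable from Depot: {Depot}.
Min-cut edges: Depot→Jct2 (5), Depot→Y1 (5); capacity 5 + 5 = 10.
This cut is saturated, so no flow can exceed 10.

10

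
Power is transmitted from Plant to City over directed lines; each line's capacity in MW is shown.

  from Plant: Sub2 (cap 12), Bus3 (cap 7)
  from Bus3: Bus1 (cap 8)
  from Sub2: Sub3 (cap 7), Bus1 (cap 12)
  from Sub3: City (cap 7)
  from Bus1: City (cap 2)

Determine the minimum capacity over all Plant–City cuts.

9

Augment Plant→Bus3→Bus1→City: bottleneck 2, flow now 2.
Augment Plant→Sub2→Sub3→City: bottleneck 7, flow now 9.
No augmenting path remains; maximum flow = 9.
By max-flow min-cut, the minimum cut capacity equals the max flow.
In the residual graph, reachable from Plant: {Plant, Bus3, Sub2, Bus1}.
Min-cut edges: Sub2→Sub3 (7), Bus1→City (2); capacity 7 + 2 = 9.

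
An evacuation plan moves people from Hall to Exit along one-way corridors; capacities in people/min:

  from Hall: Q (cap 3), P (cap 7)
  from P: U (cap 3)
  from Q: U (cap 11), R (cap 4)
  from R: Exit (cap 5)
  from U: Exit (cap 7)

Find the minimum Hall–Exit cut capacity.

Augment Hall→P→U→Exit: bottleneck 3, flow now 3.
Augment Hall→Q→R→Exit: bottleneck 3, flow now 6.
No augmenting path remains; maximum flow = 6.
By max-flow min-cut, the minimum cut capacity equals the max flow.
In the residual graph, reachable from Hall: {Hall, P}.
Min-cut edges: Hall→Q (3), P→U (3); capacity 3 + 3 = 6.

6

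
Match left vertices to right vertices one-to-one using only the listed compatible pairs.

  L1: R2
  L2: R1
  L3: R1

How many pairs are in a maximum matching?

2

Unit-capacity flow: source→left, listed edges, right→sink; max matching = max flow.
Augmenting path L1→R2 (+1); matched 1.
Augmenting path L2→R1 (+1); matched 2.
No augmenting path remains; maximum matching = 2.
König certificate: {L1, R1} is a vertex cover of size 2 (every listed pair touches it), so no matching can be larger.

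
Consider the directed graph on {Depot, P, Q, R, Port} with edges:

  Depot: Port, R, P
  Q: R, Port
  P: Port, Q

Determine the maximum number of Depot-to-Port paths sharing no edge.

Assign every edge capacity 1; by Menger, the answer equals the max flow.
Path Depot→Port (+1); total 1.
Path Depot→P→Port (+1); total 2.
No residual Depot→Port path; max flow = 2.
Certifying cut of size 2: {Depot→P, Depot→Port}.

2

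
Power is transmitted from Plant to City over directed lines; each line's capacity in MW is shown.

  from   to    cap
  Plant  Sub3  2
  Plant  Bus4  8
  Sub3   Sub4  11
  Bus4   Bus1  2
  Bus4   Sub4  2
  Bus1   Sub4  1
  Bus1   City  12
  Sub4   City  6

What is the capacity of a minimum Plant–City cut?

Augment Plant→Sub3→Sub4→City: bottleneck 2, flow now 2.
Augment Plant→Bus4→Bus1→City: bottleneck 2, flow now 4.
Augment Plant→Bus4→Sub4→City: bottleneck 2, flow now 6.
No augmenting path remains; maximum flow = 6.
By max-flow min-cut, the minimum cut capacity equals the max flow.
In the residual graph, reachable from Plant: {Plant, Bus4}.
Min-cut edges: Plant→Sub3 (2), Bus4→Bus1 (2), Bus4→Sub4 (2); capacity 2 + 2 + 2 = 6.

6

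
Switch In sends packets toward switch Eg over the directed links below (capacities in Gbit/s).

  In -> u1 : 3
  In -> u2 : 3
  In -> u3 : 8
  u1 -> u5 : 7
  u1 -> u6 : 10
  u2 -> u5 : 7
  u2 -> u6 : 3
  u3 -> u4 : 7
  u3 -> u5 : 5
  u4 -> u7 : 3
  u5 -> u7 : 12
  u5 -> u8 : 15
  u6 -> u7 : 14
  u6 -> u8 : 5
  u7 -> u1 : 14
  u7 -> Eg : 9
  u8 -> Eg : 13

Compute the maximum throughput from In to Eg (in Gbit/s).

14

Augment In→u1→u5→u7→Eg: bottleneck 3, flow now 3.
Augment In→u2→u5→u7→Eg: bottleneck 3, flow now 6.
Augment In→u3→u4→u7→Eg: bottleneck 3, flow now 9.
Augment In→u3→u5→u8→Eg: bottleneck 5, flow now 14.
No augmenting path remains; maximum flow = 14.
In the residual graph, reachable from In: {In}.
Min-cut edges: In→u1 (3), In→u2 (3), In→u3 (8); capacity 3 + 3 + 8 = 14.
This cut is saturated, so no flow can exceed 14.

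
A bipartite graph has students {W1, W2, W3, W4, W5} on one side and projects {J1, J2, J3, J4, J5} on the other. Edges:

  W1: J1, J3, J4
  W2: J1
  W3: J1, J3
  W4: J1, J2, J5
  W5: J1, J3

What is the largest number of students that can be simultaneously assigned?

Unit-capacity flow: source→left, listed edges, right→sink; max matching = max flow.
Augmenting path W1→J1 (+1); matched 1.
Augmenting path W3→J3 (+1); matched 2.
Augmenting path W4→J2 (+1); matched 3.
Augmenting path W2→J1→W1→J4 (+1); matched 4.
No augmenting path remains; maximum matching = 4.
König certificate: {W1, W4, J1, J3} is a vertex cover of size 4 (every listed pair touches it), so no matching can be larger.

4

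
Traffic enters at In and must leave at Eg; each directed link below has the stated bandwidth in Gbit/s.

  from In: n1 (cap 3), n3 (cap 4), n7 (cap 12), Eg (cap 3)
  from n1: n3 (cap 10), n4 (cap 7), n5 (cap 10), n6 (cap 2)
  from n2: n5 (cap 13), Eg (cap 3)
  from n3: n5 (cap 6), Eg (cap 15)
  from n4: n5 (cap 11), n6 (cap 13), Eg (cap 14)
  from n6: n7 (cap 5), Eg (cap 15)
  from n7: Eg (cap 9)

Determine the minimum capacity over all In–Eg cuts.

Augment In→Eg: bottleneck 3, flow now 3.
Augment In→n3→Eg: bottleneck 4, flow now 7.
Augment In→n7→Eg: bottleneck 9, flow now 16.
Augment In→n1→n3→Eg: bottleneck 3, flow now 19.
No augmenting path remains; maximum flow = 19.
By max-flow min-cut, the minimum cut capacity equals the max flow.
In the residual graph, reachable from In: {In, n7}.
Min-cut edges: In→n1 (3), In→n3 (4), In→Eg (3), n7→Eg (9); capacity 3 + 4 + 3 + 9 = 19.

19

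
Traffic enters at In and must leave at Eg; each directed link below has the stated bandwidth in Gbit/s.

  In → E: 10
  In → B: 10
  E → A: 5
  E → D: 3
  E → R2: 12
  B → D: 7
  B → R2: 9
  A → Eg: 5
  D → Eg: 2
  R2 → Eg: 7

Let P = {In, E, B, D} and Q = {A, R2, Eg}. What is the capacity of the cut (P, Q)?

28

Edges leaving {In, E, B, D}: E→A (5), E→R2 (12), B→R2 (9), D→Eg (2).
Cut capacity = 5 + 12 + 9 + 2 = 28.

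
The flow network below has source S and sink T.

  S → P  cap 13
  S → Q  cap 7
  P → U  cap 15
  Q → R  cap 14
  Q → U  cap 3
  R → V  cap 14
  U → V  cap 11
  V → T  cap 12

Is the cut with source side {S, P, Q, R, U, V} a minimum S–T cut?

Yes — it is a minimum cut (capacity 12).

Given cut capacity: 12 = 12.
Augment S→P→U→V→T: bottleneck 11, flow now 11.
Augment S→Q→R→V→T: bottleneck 1, flow now 12.
No augmenting path remains; maximum flow = 12.
Cut capacity 12 equals the max flow, so it is a minimum cut.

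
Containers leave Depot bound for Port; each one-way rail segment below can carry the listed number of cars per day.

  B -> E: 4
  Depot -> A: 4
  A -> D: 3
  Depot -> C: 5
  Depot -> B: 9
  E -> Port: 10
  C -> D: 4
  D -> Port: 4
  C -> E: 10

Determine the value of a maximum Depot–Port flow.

12

Augment Depot→A→D→Port: bottleneck 3, flow now 3.
Augment Depot→B→E→Port: bottleneck 4, flow now 7.
Augment Depot→C→D→Port: bottleneck 1, flow now 8.
Augment Depot→C→E→Port: bottleneck 4, flow now 12.
No augmenting path remains; maximum flow = 12.
In the residual graph, reachable from Depot: {Depot, A, B}.
Min-cut edges: Depot→C (5), A→D (3), B→E (4); capacity 5 + 3 + 4 = 12.
This cut is saturated, so no flow can exceed 12.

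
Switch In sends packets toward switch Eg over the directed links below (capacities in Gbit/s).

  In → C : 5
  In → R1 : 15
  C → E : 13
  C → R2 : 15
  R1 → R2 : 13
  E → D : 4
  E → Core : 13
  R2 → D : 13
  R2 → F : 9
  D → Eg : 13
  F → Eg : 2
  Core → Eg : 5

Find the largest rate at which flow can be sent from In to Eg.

18

Augment In→C→E→D→Eg: bottleneck 4, flow now 4.
Augment In→C→E→Core→Eg: bottleneck 1, flow now 5.
Augment In→R1→R2→D→Eg: bottleneck 9, flow now 14.
Augment In→R1→R2→F→Eg: bottleneck 2, flow now 16.
Augment In→R1→R2→D→E→Core→Eg: bottleneck 2, flow now 18. (uses reverse residual edge)
No augmenting path remains; maximum flow = 18.
In the residual graph, reachable from In: {In, R1}.
Min-cut edges: In→C (5), R1→R2 (13); capacity 5 + 13 = 18.
This cut is saturated, so no flow can exceed 18.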